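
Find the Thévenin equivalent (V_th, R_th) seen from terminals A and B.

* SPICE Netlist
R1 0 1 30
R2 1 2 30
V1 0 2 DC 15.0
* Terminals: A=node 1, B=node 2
Step 1 — V_th is the open-circuit voltage V_A - V_B (nothing connected across the terminals).
Nodal analysis, taking node 2 as the 0 V reference.
Source V1 fixes V_0 = 15 V.
KCL at each unknown node (sum of currents leaving = 0; resistances in Ω):
  Node 1: (V_1 - 15)/30 + (V_1 - 0)/30 = 0
Collecting terms: 0.06667 × V_1 = 0.5  =>  V_1 = 7.5 V
V_th = V_1 - V_2 = 7.5 - 0 = 7.5 V
Step 2 — R_th: zero the source — replace V1 by a short circuit (node 2 merges into node 0) — and find the resistance seen between A (node 1) and B (node 0).
Reduce the network between node 1 (A) and node 0 (B) by series/parallel combination:
  Rp1 = R1 ‖ R2 (parallel, both between nodes 0 and 1) = 1/(1/30 + 1/30) = 15 Ω
R_th = 15 Ω

Final answer: V_th = 7.5 V, R_th = 15 Ω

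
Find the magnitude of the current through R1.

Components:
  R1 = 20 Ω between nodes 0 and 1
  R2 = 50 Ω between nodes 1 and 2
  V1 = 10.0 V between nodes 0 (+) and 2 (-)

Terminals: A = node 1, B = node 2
Nodal analysis, taking node 2 as the 0 V reference.
Source V1 fixes V_0 = 10 V.
KCL at each unknown node (sum of currents leaving = 0; resistances in Ω):
  Node 1: (V_1 - 10)/20 + (V_1 - 0)/50 = 0
Collecting terms: 0.07 × V_1 = 0.5  =>  V_1 = 7.143 V
I_R1 = (V_0 - V_1)/R1 = (10 - 7.143)/20 = 0.1429 A
|I_R1| = 0.1429 A

Final answer: |I_R1| = 0.1429 A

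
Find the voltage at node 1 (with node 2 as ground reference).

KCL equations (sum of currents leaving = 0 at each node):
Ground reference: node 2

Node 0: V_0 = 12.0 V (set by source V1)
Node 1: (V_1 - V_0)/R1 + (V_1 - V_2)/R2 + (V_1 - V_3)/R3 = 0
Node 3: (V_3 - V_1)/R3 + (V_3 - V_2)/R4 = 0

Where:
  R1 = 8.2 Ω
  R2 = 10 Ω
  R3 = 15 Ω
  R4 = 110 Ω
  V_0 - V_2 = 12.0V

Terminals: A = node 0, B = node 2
Nodal analysis, taking node 2 as the 0 V reference.
Source V1 fixes V_0 = 12 V.
KCL at each unknown node (sum of currents leaving = 0; resistances in Ω):
  Node 1: (V_1 - 12)/8.2 + (V_1 - 0)/10 + (V_1 - V_3)/15 = 0
  Node 3: (V_3 - V_1)/15 + (V_3 - 0)/110 = 0
Collecting terms (coefficients in siemens):
  0.2886·V_1 - 0.06667·V_3 = 1.463
  0.07576·V_3 - 0.06667·V_1 = 0
Determinant D = (0.2886)(0.07576) - (-0.06667)(-0.06667) = 0.01742
V_1 = [(1.463)(0.07576) - (-0.06667)(0)]/D = 6.364 V
V_3 = [(0.2886)(0) - (1.463)(-0.06667)]/D = 5.6 V
The requested potential is V_1 = 6.364 V.

Final answer: V_1 = 6.364 V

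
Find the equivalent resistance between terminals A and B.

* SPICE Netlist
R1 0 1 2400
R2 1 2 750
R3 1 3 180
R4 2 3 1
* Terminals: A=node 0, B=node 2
Reduce the network between node 0 (A) and node 2 (B) by series/parallel combination:
  Rs1 = R3 + R4 (series, joined only at node 3) = 180 + 1 = 181 Ω
  Rp1 = R2 ‖ Rs1 (parallel, both between nodes 1 and 2) = 1/(1/750 + 1/181) = 145.8 Ω
  Rs2 = R1 + Rp1 (series, joined only at node 1) = 2400 + 145.8 = 2546 Ω
R_eq = 2.546 kΩ

Final answer: 2.546 kΩ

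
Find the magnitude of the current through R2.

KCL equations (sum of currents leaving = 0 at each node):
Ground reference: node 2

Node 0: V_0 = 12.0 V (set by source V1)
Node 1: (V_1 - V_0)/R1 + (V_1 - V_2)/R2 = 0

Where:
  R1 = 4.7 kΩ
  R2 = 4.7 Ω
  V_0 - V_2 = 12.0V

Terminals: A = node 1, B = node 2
Nodal analysis, taking node 2 as the 0 V reference.
Source V1 fixes V_0 = 12 V.
KCL at each unknown node (sum of currents leaving = 0; resistances in Ω):
  Node 1: (V_1 - 12)/4700 + (V_1 - 0)/4.7 = 0
Collecting terms: 0.213 × V_1 = 0.002553  =>  V_1 = 0.01199 V
I_R2 = (V_1 - V_2)/R2 = (0.01199 - 0)/4.7 = 0.002551 A
|I_R2| = 0.002551 A

Final answer: |I_R2| = 0.002551 A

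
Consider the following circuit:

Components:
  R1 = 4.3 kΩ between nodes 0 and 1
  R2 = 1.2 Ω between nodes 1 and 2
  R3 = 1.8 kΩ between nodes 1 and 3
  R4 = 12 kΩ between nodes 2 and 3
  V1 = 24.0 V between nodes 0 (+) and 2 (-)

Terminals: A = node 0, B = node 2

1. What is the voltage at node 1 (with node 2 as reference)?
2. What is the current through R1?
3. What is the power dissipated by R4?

Nodal analysis, taking node 2 as the 0 V reference.
Source V1 fixes V_0 = 24 V.
KCL at each unknown node (sum of currents leaving = 0; resistances in Ω):
  Node 1: (V_1 - 24)/4300 + (V_1 - 0)/1.2 + (V_1 - V_3)/1800 = 0
  Node 3: (V_3 - V_1)/1800 + (V_3 - 0)/12000 = 0
Collecting terms (coefficients in siemens):
  0.8341·V_1 - 0.0005556·V_3 = 0.005581
  0.0006389·V_3 - 0.0005556·V_1 = 0
Determinant D = (0.8341)(0.0006389) - (-0.0005556)(-0.0005556) = 0.0005326
V_1 = [(0.005581)(0.0006389) - (-0.0005556)(0)]/D = 0.006695 V
V_3 = [(0.8341)(0) - (0.005581)(-0.0005556)]/D = 0.005822 V
Part 1:
  Read off the nodal solution: V_1 = 0.006695 V
Part 2:
  I_R1 = (V_0 - V_1)/R1 = (24 - 0.006695)/4300 = 0.00558 A
  Magnitude: I_R1 = 0.00558 A
Part 3:
  I_R4 = (V_2 - V_3)/R4 = (0 - 0.005822)/12000 = -0.0000004852 A
  P_R4 = I_R4² × R4 = (-0.0000004852)² × 12000 = 0.000000002825 W

Final answers:
1. V_1 = 0.006695 V
2. I_R1 = 0.00558 A
3. P_R4 = 2.825e-09 W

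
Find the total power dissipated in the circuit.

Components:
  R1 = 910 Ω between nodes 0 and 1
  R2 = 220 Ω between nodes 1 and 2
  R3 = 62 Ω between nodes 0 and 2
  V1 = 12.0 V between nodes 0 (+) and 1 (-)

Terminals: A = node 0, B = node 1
Nodal analysis, taking node 1 as the 0 V reference.
Source V1 fixes V_0 = 12 V.
KCL at each unknown node (sum of currents leaving = 0; resistances in Ω):
  Node 2: (V_2 - 0)/220 + (V_2 - 12)/62 = 0
Collecting terms: 0.02067 × V_2 = 0.1935  =>  V_2 = 9.362 V
Power in each resistor, P = (ΔV)²/R:
  P_R1 = (12 - 0)²/910 = 0.1582 W
  P_R2 = (0 - 9.362)²/220 = 0.3984 W
  P_R3 = (12 - 9.362)²/62 = 0.1123 W
P_total = P_R1 + P_R2 + P_R3 = 0.6689 W

Final answer: 0.6689 W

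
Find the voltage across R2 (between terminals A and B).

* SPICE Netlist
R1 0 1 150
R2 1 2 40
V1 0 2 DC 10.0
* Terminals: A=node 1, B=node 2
R1 and R2 are in series across V1 (node 0 → node 1 → node 2), and the output A–B is taken across R2, so this is a voltage divider.
Series current: I = V1/(R1 + R2) = 10/(150 + 40) = 10/190 = 0.05263 A
V_R2 = I × R2 = V1 × R2/(R1 + R2) = 10 × 40/190 = 2.105 V

Final answer: 2.105 V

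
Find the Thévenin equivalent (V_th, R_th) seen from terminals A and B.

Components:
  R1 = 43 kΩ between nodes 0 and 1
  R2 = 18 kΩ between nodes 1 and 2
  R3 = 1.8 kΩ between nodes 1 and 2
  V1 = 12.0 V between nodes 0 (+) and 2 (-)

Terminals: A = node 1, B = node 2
Step 1 — V_th is the open-circuit voltage V_A - V_B (nothing connected across the terminals).
Nodal analysis, taking node 2 as the 0 V reference.
Source V1 fixes V_0 = 12 V.
KCL at each unknown node (sum of currents leaving = 0; resistances in Ω):
  Node 1: (V_1 - 12)/43000 + (V_1 - 0)/18000 + (V_1 - 0)/1800 = 0
Collecting terms: 0.0006344 × V_1 = 0.0002791  =>  V_1 = 0.4399 V
V_th = V_1 - V_2 = 0.4399 - 0 = 0.4399 V
Step 2 — R_th: zero the source — replace V1 by a short circuit (node 2 merges into node 0) — and find the resistance seen between A (node 1) and B (node 0).
Reduce the network between node 1 (A) and node 0 (B) by series/parallel combination:
  Rp1 = R1 ‖ R2 ‖ R3 (parallel, all between nodes 0 and 1) = 1/(1/43000 + 1/18000 + 1/1800) = 1576 Ω
R_th = 1.576 kΩ

Final answer: V_th = 0.4399 V, R_th = 1.576 kΩ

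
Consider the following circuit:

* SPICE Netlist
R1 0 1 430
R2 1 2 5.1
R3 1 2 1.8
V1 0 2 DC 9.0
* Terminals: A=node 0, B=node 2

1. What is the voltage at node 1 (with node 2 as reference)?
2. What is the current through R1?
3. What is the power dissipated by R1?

Nodal analysis, taking node 2 as the 0 V reference.
Source V1 fixes V_0 = 9 V.
KCL at each unknown node (sum of currents leaving = 0; resistances in Ω):
  Node 1: (V_1 - 9)/430 + (V_1 - 0)/5.1 + (V_1 - 0)/1.8 = 0
Collecting terms: 0.754 × V_1 = 0.02093  =>  V_1 = 0.02776 V
Part 1:
  Read off the nodal solution: V_1 = 0.02776 V
Part 2:
  I_R1 = (V_0 - V_1)/R1 = (9 - 0.02776)/430 = 0.02087 A
  Magnitude: I_R1 = 0.02087 A
Part 3:
  I_R1 = (V_0 - V_1)/R1 = (9 - 0.02776)/430 = 0.02087 A
  P_R1 = I_R1² × R1 = (0.02087)² × 430 = 0.1872 W

Final answers:
1. V_1 = 0.02776 V
2. I_R1 = 0.02087 A
3. P_R1 = 0.1872 W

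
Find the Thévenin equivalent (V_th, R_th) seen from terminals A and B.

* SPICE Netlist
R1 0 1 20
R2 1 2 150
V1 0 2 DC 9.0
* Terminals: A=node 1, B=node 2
Step 1 — V_th is the open-circuit voltage V_A - V_B (nothing connected across the terminals).
Nodal analysis, taking node 2 as the 0 V reference.
Source V1 fixes V_0 = 9 V.
KCL at each unknown node (sum of currents leaving = 0; resistances in Ω):
  Node 1: (V_1 - 9)/20 + (V_1 - 0)/150 = 0
Collecting terms: 0.05667 × V_1 = 0.45  =>  V_1 = 7.941 V
V_th = V_1 - V_2 = 7.941 - 0 = 7.941 V
Step 2 — R_th: zero the source — replace V1 by a short circuit (node 2 merges into node 0) — and find the resistance seen between A (node 1) and B (node 0).
Reduce the network between node 1 (A) and node 0 (B) by series/parallel combination:
  Rp1 = R1 ‖ R2 (parallel, both between nodes 0 and 1) = 1/(1/20 + 1/150) = 17.65 Ω
R_th = 17.65 Ω

Final answer: V_th = 7.941 V, R_th = 17.65 Ω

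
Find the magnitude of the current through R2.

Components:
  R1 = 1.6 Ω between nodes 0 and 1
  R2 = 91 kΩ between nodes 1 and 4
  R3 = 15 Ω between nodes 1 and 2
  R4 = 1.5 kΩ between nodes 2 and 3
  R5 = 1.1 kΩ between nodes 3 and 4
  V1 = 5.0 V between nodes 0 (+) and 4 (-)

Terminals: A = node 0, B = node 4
Nodal analysis, taking node 4 as the 0 V reference.
Source V1 fixes V_0 = 5 V.
KCL at each unknown node (sum of currents leaving = 0; resistances in Ω):
  Node 1: (V_1 - 5)/1.6 + (V_1 - 0)/91000 + (V_1 - V_2)/15 = 0
  Node 2: (V_2 - V_1)/15 + (V_2 - V_3)/1500 = 0
  Node 3: (V_3 - V_2)/1500 + (V_3 - 0)/1100 = 0
Collecting terms (coefficients in siemens):
  0.6917·V_1 - 0.06667·V_2 = 3.125
  0.06733·V_2 - 0.06667·V_1 - 0.0006667·V_3 = 0
  0.001576·V_3 - 0.0006667·V_2 = 0
Solving these 3 simultaneous equations (Gaussian elimination) gives:
  V_1 = 4.997 V, V_2 = 4.968 V, V_3 = 2.102 V
I_R2 = (V_1 - V_4)/R2 = (4.997 - 0)/91000 = 0.00005491 A
|I_R2| = 0.00005491 A

Final answer: |I_R2| = 5.491e-05 A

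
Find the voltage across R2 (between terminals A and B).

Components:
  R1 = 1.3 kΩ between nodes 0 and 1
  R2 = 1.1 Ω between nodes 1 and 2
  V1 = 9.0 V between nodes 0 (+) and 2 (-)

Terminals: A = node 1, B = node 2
R1 and R2 are in series across V1 (node 0 → node 1 → node 2), and the output A–B is taken across R2, so this is a voltage divider.
Series current: I = V1/(R1 + R2) = 9/(1300 + 1.1) = 9/1301 = 0.006917 A
V_R2 = I × R2 = V1 × R2/(R1 + R2) = 9 × 1.1/1301 = 0.007609 V

Final answer: 0.007609 V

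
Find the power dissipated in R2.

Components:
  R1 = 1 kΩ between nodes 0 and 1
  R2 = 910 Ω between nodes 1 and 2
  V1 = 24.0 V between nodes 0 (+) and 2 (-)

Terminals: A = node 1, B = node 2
Nodal analysis, taking node 2 as the 0 V reference.
Source V1 fixes V_0 = 24 V.
KCL at each unknown node (sum of currents leaving = 0; resistances in Ω):
  Node 1: (V_1 - 24)/1000 + (V_1 - 0)/910 = 0
Collecting terms: 0.002099 × V_1 = 0.024  =>  V_1 = 11.43 V
I_R2 = (V_1 - V_2)/R2 = (11.43 - 0)/910 = 0.01257 A
P_R2 = I_R2² × R2 = (0.01257)² × 910 = 0.1437 W

Final answer: 0.1437 W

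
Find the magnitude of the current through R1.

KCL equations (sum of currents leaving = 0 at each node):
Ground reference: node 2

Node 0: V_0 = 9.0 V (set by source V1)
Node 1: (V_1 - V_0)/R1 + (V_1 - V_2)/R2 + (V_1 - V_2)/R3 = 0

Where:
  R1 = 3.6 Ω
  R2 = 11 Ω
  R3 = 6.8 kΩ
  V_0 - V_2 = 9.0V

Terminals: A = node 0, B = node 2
Nodal analysis, taking node 2 as the 0 V reference.
Source V1 fixes V_0 = 9 V.
KCL at each unknown node (sum of currents leaving = 0; resistances in Ω):
  Node 1: (V_1 - 9)/3.6 + (V_1 - 0)/11 + (V_1 - 0)/6800 = 0
Collecting terms: 0.3688 × V_1 = 2.5  =>  V_1 = 6.778 V
I_R1 = (V_0 - V_1)/R1 = (9 - 6.778)/3.6 = 0.6172 A
|I_R1| = 0.6172 A

Final answer: |I_R1| = 0.6172 A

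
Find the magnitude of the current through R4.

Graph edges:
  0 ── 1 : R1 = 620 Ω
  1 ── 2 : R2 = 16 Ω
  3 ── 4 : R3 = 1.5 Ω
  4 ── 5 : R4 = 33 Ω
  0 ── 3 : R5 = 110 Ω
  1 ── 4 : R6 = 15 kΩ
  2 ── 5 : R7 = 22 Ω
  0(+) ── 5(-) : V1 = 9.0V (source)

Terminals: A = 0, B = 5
Nodal analysis, taking node 5 as the 0 V reference.
Source V1 fixes V_0 = 9 V.
KCL at each unknown node (sum of currents leaving = 0; resistances in Ω):
  Node 1: (V_1 - 9)/620 + (V_1 - V_2)/16 + (V_1 - V_4)/15000 = 0
  Node 2: (V_2 - V_1)/16 + (V_2 - 0)/22 = 0
  Node 3: (V_3 - V_4)/1.5 + (V_3 - 9)/110 = 0
  Node 4: (V_4 - V_3)/1.5 + (V_4 - 0)/33 + (V_4 - V_1)/15000 = 0
Collecting terms (coefficients in siemens):
  0.06418·V_1 - 0.0625·V_2 - 0.00006667·V_4 = 0.01452
  0.108·V_2 - 0.0625·V_1 = 0
  0.6758·V_3 - 0.6667·V_4 = 0.08182
  0.697·V_4 - 0.00006667·V_1 - 0.6667·V_3 = 0
Solving these 4 simultaneous equations (Gaussian elimination) gives:
  V_1 = 0.5234 V, V_2 = 0.303 V, V_3 = 2.146 V, V_4 = 2.053 V
I_R4 = (V_4 - V_5)/R4 = (2.053 - 0)/33 = 0.06221 A
|I_R4| = 0.06221 A

Final answer: |I_R4| = 0.06221 A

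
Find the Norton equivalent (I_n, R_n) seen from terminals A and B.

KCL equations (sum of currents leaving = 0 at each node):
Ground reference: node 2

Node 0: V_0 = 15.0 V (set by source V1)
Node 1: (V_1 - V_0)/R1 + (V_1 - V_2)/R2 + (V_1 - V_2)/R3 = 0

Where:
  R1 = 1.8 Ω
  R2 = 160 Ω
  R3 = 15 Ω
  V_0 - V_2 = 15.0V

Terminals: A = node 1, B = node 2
Find the Thévenin equivalent first; then I_n = V_th/R_th and R_n = R_th.
Step 1 — V_th is the open-circuit voltage V_A - V_B (nothing connected across the terminals).
Nodal analysis, taking node 2 as the 0 V reference.
Source V1 fixes V_0 = 15 V.
KCL at each unknown node (sum of currents leaving = 0; resistances in Ω):
  Node 1: (V_1 - 15)/1.8 + (V_1 - 0)/160 + (V_1 - 0)/15 = 0
Collecting terms: 0.6285 × V_1 = 8.333  =>  V_1 = 13.26 V
V_th = V_1 - V_2 = 13.26 - 0 = 13.26 V
Step 2 — R_th: zero the source — replace V1 by a short circuit (node 2 merges into node 0) — and find the resistance seen between A (node 1) and B (node 0).
Reduce the network between node 1 (A) and node 0 (B) by series/parallel combination:
  Rp1 = R1 ‖ R2 ‖ R3 (parallel, all between nodes 0 and 1) = 1/(1/1.8 + 1/160 + 1/15) = 1.591 Ω
R_th = 1.591 Ω
I_n = V_th/R_th = 13.26/1.591 = 8.333 A, and R_n = R_th = 1.591 Ω

Final answer: I_n = 8.333 A, R_n = 1.591 Ω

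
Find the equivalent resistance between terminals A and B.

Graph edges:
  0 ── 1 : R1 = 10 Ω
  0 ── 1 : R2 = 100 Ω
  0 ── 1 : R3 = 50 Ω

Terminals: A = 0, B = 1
Reduce the network between node 0 (A) and node 1 (B) by series/parallel combination:
  Rp1 = R1 ‖ R2 ‖ R3 (parallel, all between nodes 0 and 1) = 1/(1/10 + 1/100 + 1/50) = 7.692 Ω
R_eq = 7.692 Ω

Final answer: 7.692 Ω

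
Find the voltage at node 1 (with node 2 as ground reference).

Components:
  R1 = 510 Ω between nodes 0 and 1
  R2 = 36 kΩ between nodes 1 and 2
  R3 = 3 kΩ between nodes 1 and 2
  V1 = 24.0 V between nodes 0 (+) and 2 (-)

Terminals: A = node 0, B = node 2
Nodal analysis, taking node 2 as the 0 V reference.
Source V1 fixes V_0 = 24 V.
KCL at each unknown node (sum of currents leaving = 0; resistances in Ω):
  Node 1: (V_1 - 24)/510 + (V_1 - 0)/36000 + (V_1 - 0)/3000 = 0
Collecting terms: 0.002322 × V_1 = 0.04706  =>  V_1 = 20.27 V
The requested potential is V_1 = 20.27 V.

Final answer: V_1 = 20.27 V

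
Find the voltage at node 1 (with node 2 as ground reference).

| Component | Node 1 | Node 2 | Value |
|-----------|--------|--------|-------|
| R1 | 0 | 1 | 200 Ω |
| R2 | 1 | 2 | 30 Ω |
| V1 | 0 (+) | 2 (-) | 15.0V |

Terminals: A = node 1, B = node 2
Nodal analysis, taking node 2 as the 0 V reference.
Source V1 fixes V_0 = 15 V.
KCL at each unknown node (sum of currents leaving = 0; resistances in Ω):
  Node 1: (V_1 - 15)/200 + (V_1 - 0)/30 = 0
Collecting terms: 0.03833 × V_1 = 0.075  =>  V_1 = 1.957 V
The requested potential is V_1 = 1.957 V.

Final answer: V_1 = 1.957 V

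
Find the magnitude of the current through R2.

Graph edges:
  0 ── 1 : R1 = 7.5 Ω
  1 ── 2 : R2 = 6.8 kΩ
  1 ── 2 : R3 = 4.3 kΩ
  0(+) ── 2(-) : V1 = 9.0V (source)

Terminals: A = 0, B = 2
Nodal analysis, taking node 2 as the 0 V reference.
Source V1 fixes V_0 = 9 V.
KCL at each unknown node (sum of currents leaving = 0; resistances in Ω):
  Node 1: (V_1 - 9)/7.5 + (V_1 - 0)/6800 + (V_1 - 0)/4300 = 0
Collecting terms: 0.1337 × V_1 = 1.2  =>  V_1 = 8.974 V
I_R2 = (V_1 - V_2)/R2 = (8.974 - 0)/6800 = 0.00132 A
|I_R2| = 0.00132 A

Final answer: |I_R2| = 0.00132 A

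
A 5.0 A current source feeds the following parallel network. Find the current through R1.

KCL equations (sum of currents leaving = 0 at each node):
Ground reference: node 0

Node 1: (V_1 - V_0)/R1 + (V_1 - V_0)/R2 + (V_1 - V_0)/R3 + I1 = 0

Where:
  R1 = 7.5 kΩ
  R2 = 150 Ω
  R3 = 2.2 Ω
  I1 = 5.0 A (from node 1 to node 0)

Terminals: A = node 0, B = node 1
All resistors sit directly between nodes 0 and 1, so they are in parallel and share one voltage V; the full source current 5 A splits among them.
1/R_par = 1/7500 + 1/150 + 1/2.2 = 0.4613 S  =>  R_par = 2.168 Ω
V = I × R_par = 5 × 2.168 = 10.84 V
I_R1 = V/R1 = 10.84/7500 = 0.001445 A

Final answer: 0.001445 A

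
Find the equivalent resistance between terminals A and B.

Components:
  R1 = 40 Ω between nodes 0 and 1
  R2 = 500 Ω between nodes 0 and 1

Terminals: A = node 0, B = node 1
Reduce the network between node 0 (A) and node 1 (B) by series/parallel combination:
  Rp1 = R1 ‖ R2 (parallel, both between nodes 0 and 1) = 1/(1/40 + 1/500) = 37.04 Ω
R_eq = 37.04 Ω

Final answer: 37.04 Ω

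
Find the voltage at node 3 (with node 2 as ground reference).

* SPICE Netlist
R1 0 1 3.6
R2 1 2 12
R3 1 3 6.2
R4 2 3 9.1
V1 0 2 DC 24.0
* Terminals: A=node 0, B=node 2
Nodal analysis, taking node 2 as the 0 V reference.
Source V1 fixes V_0 = 24 V.
KCL at each unknown node (sum of currents leaving = 0; resistances in Ω):
  Node 1: (V_1 - 24)/3.6 + (V_1 - 0)/12 + (V_1 - V_3)/6.2 = 0
  Node 3: (V_3 - V_1)/6.2 + (V_3 - 0)/9.1 = 0
Collecting terms (coefficients in siemens):
  0.5224·V_1 - 0.1613·V_3 = 6.667
  0.2712·V_3 - 0.1613·V_1 = 0
Determinant D = (0.5224)(0.2712) - (-0.1613)(-0.1613) = 0.1157
V_1 = [(6.667)(0.2712) - (-0.1613)(0)]/D = 15.63 V
V_3 = [(0.5224)(0) - (6.667)(-0.1613)]/D = 9.298 V
The requested potential is V_3 = 9.298 V.

Final answer: V_3 = 9.298 V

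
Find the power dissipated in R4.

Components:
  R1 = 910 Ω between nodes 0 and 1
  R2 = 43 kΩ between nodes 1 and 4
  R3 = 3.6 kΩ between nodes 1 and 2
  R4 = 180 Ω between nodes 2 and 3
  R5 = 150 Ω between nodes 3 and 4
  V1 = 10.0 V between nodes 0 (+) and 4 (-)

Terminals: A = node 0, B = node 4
Nodal analysis, taking node 4 as the 0 V reference.
Source V1 fixes V_0 = 10 V.
KCL at each unknown node (sum of currents leaving = 0; resistances in Ω):
  Node 1: (V_1 - 10)/910 + (V_1 - 0)/43000 + (V_1 - V_2)/3600 = 0
  Node 2: (V_2 - V_1)/3600 + (V_2 - V_3)/180 = 0
  Node 3: (V_3 - V_2)/180 + (V_3 - 0)/150 = 0
Collecting terms (coefficients in siemens):
  0.0014·V_1 - 0.0002778·V_2 = 0.01099
  0.005833·V_2 - 0.0002778·V_1 - 0.005556·V_3 = 0
  0.01222·V_3 - 0.005556·V_2 = 0
Solving these 3 simultaneous equations (Gaussian elimination) gives:
  V_1 = 7.983 V, V_2 = 0.6703 V, V_3 = 0.3047 V
I_R4 = (V_2 - V_3)/R4 = (0.6703 - 0.3047)/180 = 0.002031 A
P_R4 = I_R4² × R4 = (0.002031)² × 180 = 0.0007426 W

Final answer: 0.0007426 W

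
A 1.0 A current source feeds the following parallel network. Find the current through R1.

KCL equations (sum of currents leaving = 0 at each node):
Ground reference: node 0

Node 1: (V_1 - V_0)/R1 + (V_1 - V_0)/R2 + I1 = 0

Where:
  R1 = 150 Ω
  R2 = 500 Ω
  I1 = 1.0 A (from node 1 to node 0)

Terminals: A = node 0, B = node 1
All resistors sit directly between nodes 0 and 1, so they are in parallel and share one voltage V; the full source current 1 A splits among them.
1/R_par = 1/150 + 1/500 = 0.008667 S  =>  R_par = 115.4 Ω
V = I × R_par = 1 × 115.4 = 115.4 V
I_R1 = V/R1 = 115.4/150 = 0.7692 A

Final answer: 0.7692 A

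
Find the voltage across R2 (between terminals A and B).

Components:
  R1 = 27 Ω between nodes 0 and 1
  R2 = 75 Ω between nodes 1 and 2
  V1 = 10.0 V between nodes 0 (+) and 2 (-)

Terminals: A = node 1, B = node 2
R1 and R2 are in series across V1 (node 0 → node 1 → node 2), and the output A–B is taken across R2, so this is a voltage divider.
Series current: I = V1/(R1 + R2) = 10/(27 + 75) = 10/102 = 0.09804 A
V_R2 = I × R2 = V1 × R2/(R1 + R2) = 10 × 75/102 = 7.353 V

Final answer: 7.353 V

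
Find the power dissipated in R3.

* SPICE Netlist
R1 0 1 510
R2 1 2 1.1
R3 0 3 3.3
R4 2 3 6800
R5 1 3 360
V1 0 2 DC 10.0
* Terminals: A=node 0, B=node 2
Nodal analysis, taking node 2 as the 0 V reference.
Source V1 fixes V_0 = 10 V.
KCL at each unknown node (sum of currents leaving = 0; resistances in Ω):
  Node 1: (V_1 - 10)/510 + (V_1 - 0)/1.1 + (V_1 - V_3)/360 = 0
  Node 3: (V_3 - 10)/3.3 + (V_3 - 0)/6800 + (V_3 - V_1)/360 = 0
Collecting terms (coefficients in siemens):
  0.9138·V_1 - 0.002778·V_3 = 0.01961
  0.306·V_3 - 0.002778·V_1 = 3.03
Determinant D = (0.9138)(0.306) - (-0.002778)(-0.002778) = 0.2796
V_1 = [(0.01961)(0.306) - (-0.002778)(3.03)]/D = 0.05156 V
V_3 = [(0.9138)(3.03) - (0.01961)(-0.002778)]/D = 9.905 V
I_R3 = (V_0 - V_3)/R3 = (10 - 9.905)/3.3 = 0.02883 A
P_R3 = I_R3² × R3 = (0.02883)² × 3.3 = 0.002742 W

Final answer: 0.002742 W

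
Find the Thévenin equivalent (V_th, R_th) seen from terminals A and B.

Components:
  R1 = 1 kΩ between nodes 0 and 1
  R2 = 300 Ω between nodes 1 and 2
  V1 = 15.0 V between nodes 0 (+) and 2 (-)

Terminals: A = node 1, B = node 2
Step 1 — V_th is the open-circuit voltage V_A - V_B (nothing connected across the terminals).
Nodal analysis, taking node 2 as the 0 V reference.
Source V1 fixes V_0 = 15 V.
KCL at each unknown node (sum of currents leaving = 0; resistances in Ω):
  Node 1: (V_1 - 15)/1000 + (V_1 - 0)/300 = 0
Collecting terms: 0.004333 × V_1 = 0.015  =>  V_1 = 3.462 V
V_th = V_1 - V_2 = 3.462 - 0 = 3.462 V
Step 2 — R_th: zero the source — replace V1 by a short circuit (node 2 merges into node 0) — and find the resistance seen between A (node 1) and B (node 0).
Reduce the network between node 1 (A) and node 0 (B) by series/parallel combination:
  Rp1 = R1 ‖ R2 (parallel, both between nodes 0 and 1) = 1/(1/1000 + 1/300) = 230.8 Ω
R_th = 230.8 Ω

Final answer: V_th = 3.462 V, R_th = 230.8 Ω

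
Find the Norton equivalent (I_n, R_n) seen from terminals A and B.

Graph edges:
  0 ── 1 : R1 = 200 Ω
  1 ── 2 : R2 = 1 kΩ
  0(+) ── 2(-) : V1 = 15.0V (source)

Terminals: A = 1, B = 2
Find the Thévenin equivalent first; then I_n = V_th/R_th and R_n = R_th.
Step 1 — V_th is the open-circuit voltage V_A - V_B (nothing connected across the terminals).
Nodal analysis, taking node 2 as the 0 V reference.
Source V1 fixes V_0 = 15 V.
KCL at each unknown node (sum of currents leaving = 0; resistances in Ω):
  Node 1: (V_1 - 15)/200 + (V_1 - 0)/1000 = 0
Collecting terms: 0.006 × V_1 = 0.075  =>  V_1 = 12.5 V
V_th = V_1 - V_2 = 12.5 - 0 = 12.5 V
Step 2 — R_th: zero the source — replace V1 by a short circuit (node 2 merges into node 0) — and find the resistance seen between A (node 1) and B (node 0).
Reduce the network between node 1 (A) and node 0 (B) by series/parallel combination:
  Rp1 = R1 ‖ R2 (parallel, both between nodes 0 and 1) = 1/(1/200 + 1/1000) = 166.7 Ω
R_th = 166.7 Ω
I_n = V_th/R_th = 12.5/166.7 = 0.075 A, and R_n = R_th = 166.7 Ω

Final answer: I_n = 0.075 A, R_n = 166.7 Ω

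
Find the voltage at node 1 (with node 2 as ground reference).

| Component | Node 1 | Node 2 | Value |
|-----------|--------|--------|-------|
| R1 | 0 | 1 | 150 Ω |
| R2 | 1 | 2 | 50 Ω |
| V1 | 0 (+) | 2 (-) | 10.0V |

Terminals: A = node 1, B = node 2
Nodal analysis, taking node 2 as the 0 V reference.
Source V1 fixes V_0 = 10 V.
KCL at each unknown node (sum of currents leaving = 0; resistances in Ω):
  Node 1: (V_1 - 10)/150 + (V_1 - 0)/50 = 0
Collecting terms: 0.02667 × V_1 = 0.06667  =>  V_1 = 2.5 V
The requested potential is V_1 = 2.5 V.

Final answer: V_1 = 2.5 V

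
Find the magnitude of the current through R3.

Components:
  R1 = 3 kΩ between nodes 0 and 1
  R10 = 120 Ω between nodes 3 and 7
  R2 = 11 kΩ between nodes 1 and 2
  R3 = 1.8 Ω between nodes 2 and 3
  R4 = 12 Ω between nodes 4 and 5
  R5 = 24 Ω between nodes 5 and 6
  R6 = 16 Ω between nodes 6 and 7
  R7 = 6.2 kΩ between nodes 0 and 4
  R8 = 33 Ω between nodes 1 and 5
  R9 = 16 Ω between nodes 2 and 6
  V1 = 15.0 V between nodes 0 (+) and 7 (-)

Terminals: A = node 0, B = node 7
Nodal analysis, taking node 7 as the 0 V reference.
Source V1 fixes V_0 = 15 V.
KCL at each unknown node (sum of currents leaving = 0; resistances in Ω):
  Node 1: (V_1 - 15)/3000 + (V_1 - V_2)/11000 + (V_1 - V_5)/33 = 0
  Node 2: (V_2 - V_1)/11000 + (V_2 - V_3)/1.8 + (V_2 - V_6)/16 = 0
  Node 3: (V_3 - V_2)/1.8 + (V_3 - 0)/120 = 0
  Node 4: (V_4 - V_5)/12 + (V_4 - 15)/6200 = 0
  Node 5: (V_5 - V_4)/12 + (V_5 - V_6)/24 + (V_5 - V_1)/33 = 0
  Node 6: (V_6 - V_5)/24 + (V_6 - 0)/16 + (V_6 - V_2)/16 = 0
Collecting terms (coefficients in siemens):
  0.03073·V_1 - 0.00009091·V_2 - 0.0303·V_5 = 0.005
  0.6181·V_2 - 0.00009091·V_1 - 0.5556·V_3 - 0.0625·V_6 = 0
  0.5639·V_3 - 0.5556·V_2 = 0
  0.08349·V_4 - 0.08333·V_5 = 0.002419
  0.1553·V_5 - 0.0303·V_1 - 0.08333·V_4 - 0.04167·V_6 = 0
  0.1667·V_6 - 0.0625·V_2 - 0.04167·V_5 = 0
Solving these 6 simultaneous equations (Gaussian elimination) gives:
  V_1 = 0.4354 V, V_2 = 0.09194 V, V_3 = 0.09059 V, V_4 = 0.3046 V
  V_5 = 0.2762 V, V_6 = 0.1035 V
I_R3 = (V_2 - V_3)/R3 = (0.09194 - 0.09059)/1.8 = 0.0007549 A
|I_R3| = 0.0007549 A

Final answer: |I_R3| = 0.0007549 A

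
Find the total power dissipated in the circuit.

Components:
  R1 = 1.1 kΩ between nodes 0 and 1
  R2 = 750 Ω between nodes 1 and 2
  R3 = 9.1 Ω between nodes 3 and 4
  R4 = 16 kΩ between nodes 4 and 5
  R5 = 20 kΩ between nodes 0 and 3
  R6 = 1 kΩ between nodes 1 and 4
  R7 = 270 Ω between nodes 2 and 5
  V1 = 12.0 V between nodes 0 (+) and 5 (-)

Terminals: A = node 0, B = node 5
Nodal analysis, taking node 5 as the 0 V reference.
Source V1 fixes V_0 = 12 V.
KCL at each unknown node (sum of currents leaving = 0; resistances in Ω):
  Node 1: (V_1 - 12)/1100 + (V_1 - V_2)/750 + (V_1 - V_4)/1000 = 0
  Node 2: (V_2 - V_1)/750 + (V_2 - 0)/270 = 0
  Node 3: (V_3 - V_4)/9.1 + (V_3 - 12)/20000 = 0
  Node 4: (V_4 - V_3)/9.1 + (V_4 - 0)/16000 + (V_4 - V_1)/1000 = 0
Collecting terms (coefficients in siemens):
  0.003242·V_1 - 0.001333·V_2 - 0.001·V_4 = 0.01091
  0.005037·V_2 - 0.001333·V_1 = 0
  0.1099·V_3 - 0.1099·V_4 = 0.0006
  0.111·V_4 - 0.001·V_1 - 0.1099·V_3 = 0
Solving these 4 simultaneous equations (Gaussian elimination) gives:
  V_1 = 5.751 V, V_2 = 1.522 V, V_3 = 5.712 V, V_4 = 5.709 V
Power in each resistor, P = (ΔV)²/R:
  P_R1 = (12 - 5.751)²/1100 = 0.0355 W
  P_R2 = (5.751 - 1.522)²/750 = 0.02384 W
  P_R3 = (5.712 - 5.709)²/9.1 = 0.0000008996 W
  P_R4 = (5.709 - 0)²/16000 = 0.002037 W
  P_R5 = (12 - 5.712)²/20000 = 0.001977 W
  P_R6 = (5.751 - 5.709)²/1000 = 0.000001796 W
  P_R7 = (1.522 - 0)²/270 = 0.008584 W
P_total = P_R1 + P_R2 + P_R3 + P_R4 + P_R5 + P_R6 + P_R7 = 0.07194 W

Final answer: 0.07194 W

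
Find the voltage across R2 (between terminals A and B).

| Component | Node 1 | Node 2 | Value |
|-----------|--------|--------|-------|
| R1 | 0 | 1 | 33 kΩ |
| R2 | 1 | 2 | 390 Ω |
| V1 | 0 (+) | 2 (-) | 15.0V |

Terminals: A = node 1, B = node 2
R1 and R2 are in series across V1 (node 0 → node 1 → node 2), and the output A–B is taken across R2, so this is a voltage divider.
Series current: I = V1/(R1 + R2) = 15/(33000 + 390) = 15/33390 = 0.0004492 A
V_R2 = I × R2 = V1 × R2/(R1 + R2) = 15 × 390/33390 = 0.1752 V

Final answer: 0.1752 V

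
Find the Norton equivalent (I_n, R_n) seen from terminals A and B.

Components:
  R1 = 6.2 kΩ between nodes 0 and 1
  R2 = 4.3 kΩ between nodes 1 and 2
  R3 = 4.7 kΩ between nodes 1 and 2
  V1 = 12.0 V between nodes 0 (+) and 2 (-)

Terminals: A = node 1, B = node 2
Find the Thévenin equivalent first; then I_n = V_th/R_th and R_n = R_th.
Step 1 — V_th is the open-circuit voltage V_A - V_B (nothing connected across the terminals).
Nodal analysis, taking node 2 as the 0 V reference.
Source V1 fixes V_0 = 12 V.
KCL at each unknown node (sum of currents leaving = 0; resistances in Ω):
  Node 1: (V_1 - 12)/6200 + (V_1 - 0)/4300 + (V_1 - 0)/4700 = 0
Collecting terms: 0.0006066 × V_1 = 0.001935  =>  V_1 = 3.191 V
V_th = V_1 - V_2 = 3.191 - 0 = 3.191 V
Step 2 — R_th: zero the source — replace V1 by a short circuit (node 2 merges into node 0) — and find the resistance seen between A (node 1) and B (node 0).
Reduce the network between node 1 (A) and node 0 (B) by series/parallel combination:
  Rp1 = R1 ‖ R2 ‖ R3 (parallel, all between nodes 0 and 1) = 1/(1/6200 + 1/4300 + 1/4700) = 1648 Ω
R_th = 1.648 kΩ
I_n = V_th/R_th = 3.191/1648 = 0.001935 A, and R_n = R_th = 1.648 kΩ

Final answer: I_n = 0.001935 A, R_n = 1.648 kΩ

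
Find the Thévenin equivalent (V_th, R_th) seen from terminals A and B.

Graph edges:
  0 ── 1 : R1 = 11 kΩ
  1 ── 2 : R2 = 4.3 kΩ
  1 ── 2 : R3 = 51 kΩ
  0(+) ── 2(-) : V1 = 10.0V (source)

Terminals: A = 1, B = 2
Step 1 — V_th is the open-circuit voltage V_A - V_B (nothing connected across the terminals).
Nodal analysis, taking node 2 as the 0 V reference.
Source V1 fixes V_0 = 10 V.
KCL at each unknown node (sum of currents leaving = 0; resistances in Ω):
  Node 1: (V_1 - 10)/11000 + (V_1 - 0)/4300 + (V_1 - 0)/51000 = 0
Collecting terms: 0.0003431 × V_1 = 0.0009091  =>  V_1 = 2.65 V
V_th = V_1 - V_2 = 2.65 - 0 = 2.65 V
Step 2 — R_th: zero the source — replace V1 by a short circuit (node 2 merges into node 0) — and find the resistance seen between A (node 1) and B (node 0).
Reduce the network between node 1 (A) and node 0 (B) by series/parallel combination:
  Rp1 = R1 ‖ R2 ‖ R3 (parallel, all between nodes 0 and 1) = 1/(1/11000 + 1/4300 + 1/51000) = 2915 Ω
R_th = 2.915 kΩ

Final answer: V_th = 2.65 V, R_th = 2.915 kΩ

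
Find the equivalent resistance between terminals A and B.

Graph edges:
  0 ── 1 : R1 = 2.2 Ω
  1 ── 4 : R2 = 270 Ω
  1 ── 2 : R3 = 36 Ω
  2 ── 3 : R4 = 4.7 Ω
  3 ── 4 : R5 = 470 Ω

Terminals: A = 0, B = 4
Reduce the network between node 0 (A) and node 4 (B) by series/parallel combination:
  Rs1 = R3 + R4 (series, joined only at node 2) = 36 + 4.7 = 40.7 Ω
  Rs2 = R5 + Rs1 (series, joined only at node 3) = 470 + 40.7 = 510.7 Ω
  Rp1 = R2 ‖ Rs2 (parallel, both between nodes 1 and 4) = 1/(1/270 + 1/510.7) = 176.6 Ω
  Rs3 = R1 + Rp1 (series, joined only at node 1) = 2.2 + 176.6 = 178.8 Ω
R_eq = 178.8 Ω

Final answer: 178.8 Ω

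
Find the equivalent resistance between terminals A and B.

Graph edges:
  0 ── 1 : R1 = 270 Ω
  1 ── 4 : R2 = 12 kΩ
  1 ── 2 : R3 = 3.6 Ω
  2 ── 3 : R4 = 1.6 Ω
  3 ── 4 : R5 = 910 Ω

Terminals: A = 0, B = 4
Reduce the network between node 0 (A) and node 4 (B) by series/parallel combination:
  Rs1 = R3 + R4 (series, joined only at node 2) = 3.6 + 1.6 = 5.2 Ω
  Rs2 = R5 + Rs1 (series, joined only at node 3) = 910 + 5.2 = 915.2 Ω
  Rp1 = R2 ‖ Rs2 (parallel, both between nodes 1 and 4) = 1/(1/12000 + 1/915.2) = 850.3 Ω
  Rs3 = R1 + Rp1 (series, joined only at node 1) = 270 + 850.3 = 1120 Ω
R_eq = 1.12 kΩ

Final answer: 1.12 kΩ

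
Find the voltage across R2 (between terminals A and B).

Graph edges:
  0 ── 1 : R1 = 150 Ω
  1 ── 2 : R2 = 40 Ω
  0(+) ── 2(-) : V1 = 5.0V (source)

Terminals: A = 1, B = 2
R1 and R2 are in series across V1 (node 0 → node 1 → node 2), and the output A–B is taken across R2, so this is a voltage divider.
Series current: I = V1/(R1 + R2) = 5/(150 + 40) = 5/190 = 0.02632 A
V_R2 = I × R2 = V1 × R2/(R1 + R2) = 5 × 40/190 = 1.053 V

Final answer: 1.053 V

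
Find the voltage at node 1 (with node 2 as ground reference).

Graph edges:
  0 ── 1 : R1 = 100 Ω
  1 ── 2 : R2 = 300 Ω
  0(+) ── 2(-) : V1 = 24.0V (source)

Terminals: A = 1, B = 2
Nodal analysis, taking node 2 as the 0 V reference.
Source V1 fixes V_0 = 24 V.
KCL at each unknown node (sum of currents leaving = 0; resistances in Ω):
  Node 1: (V_1 - 24)/100 + (V_1 - 0)/300 = 0
Collecting terms: 0.01333 × V_1 = 0.24  =>  V_1 = 18 V
The requested potential is V_1 = 18 V.

Final answer: V_1 = 18 V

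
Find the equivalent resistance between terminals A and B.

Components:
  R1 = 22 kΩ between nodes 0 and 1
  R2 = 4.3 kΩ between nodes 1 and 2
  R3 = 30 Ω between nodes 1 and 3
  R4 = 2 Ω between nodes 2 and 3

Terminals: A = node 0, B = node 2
Reduce the network between node 0 (A) and node 2 (B) by series/parallel combination:
  Rs1 = R3 + R4 (series, joined only at node 3) = 30 + 2 = 32 Ω
  Rp1 = R2 ‖ Rs1 (parallel, both between nodes 1 and 2) = 1/(1/4300 + 1/32) = 31.76 Ω
  Rs2 = R1 + Rp1 (series, joined only at node 1) = 22000 + 31.76 = 22030 Ω
R_eq = 22.03 kΩ

Final answer: 22.03 kΩ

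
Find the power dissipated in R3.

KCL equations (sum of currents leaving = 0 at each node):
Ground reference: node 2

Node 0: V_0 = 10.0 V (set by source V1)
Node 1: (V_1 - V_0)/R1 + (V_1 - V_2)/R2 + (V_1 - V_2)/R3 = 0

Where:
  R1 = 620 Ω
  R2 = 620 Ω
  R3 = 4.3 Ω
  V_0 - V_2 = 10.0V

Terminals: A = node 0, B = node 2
Nodal analysis, taking node 2 as the 0 V reference.
Source V1 fixes V_0 = 10 V.
KCL at each unknown node (sum of currents leaving = 0; resistances in Ω):
  Node 1: (V_1 - 10)/620 + (V_1 - 0)/620 + (V_1 - 0)/4.3 = 0
Collecting terms: 0.2358 × V_1 = 0.01613  =>  V_1 = 0.06841 V
I_R3 = (V_1 - V_2)/R3 = (0.06841 - 0)/4.3 = 0.01591 A
P_R3 = I_R3² × R3 = (0.01591)² × 4.3 = 0.001088 W

Final answer: 0.001088 W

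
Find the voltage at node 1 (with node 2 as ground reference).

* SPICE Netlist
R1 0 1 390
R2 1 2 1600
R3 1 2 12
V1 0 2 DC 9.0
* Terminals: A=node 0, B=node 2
Nodal analysis, taking node 2 as the 0 V reference.
Source V1 fixes V_0 = 9 V.
KCL at each unknown node (sum of currents leaving = 0; resistances in Ω):
  Node 1: (V_1 - 9)/390 + (V_1 - 0)/1600 + (V_1 - 0)/12 = 0
Collecting terms: 0.08652 × V_1 = 0.02308  =>  V_1 = 0.2667 V
The requested potential is V_1 = 0.2667 V.

Final answer: V_1 = 0.2667 V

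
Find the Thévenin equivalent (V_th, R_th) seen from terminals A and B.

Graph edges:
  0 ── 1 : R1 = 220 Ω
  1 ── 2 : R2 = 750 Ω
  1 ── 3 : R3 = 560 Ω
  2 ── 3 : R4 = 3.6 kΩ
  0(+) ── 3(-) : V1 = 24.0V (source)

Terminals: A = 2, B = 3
Step 1 — V_th is the open-circuit voltage V_A - V_B (nothing connected across the terminals).
Nodal analysis, taking node 3 as the 0 V reference.
Source V1 fixes V_0 = 24 V.
KCL at each unknown node (sum of currents leaving = 0; resistances in Ω):
  Node 1: (V_1 - 24)/220 + (V_1 - V_2)/750 + (V_1 - 0)/560 = 0
  Node 2: (V_2 - V_1)/750 + (V_2 - 0)/3600 = 0
Collecting terms (coefficients in siemens):
  0.007665·V_1 - 0.001333·V_2 = 0.1091
  0.001611·V_2 - 0.001333·V_1 = 0
Determinant D = (0.007665)(0.001611) - (-0.001333)(-0.001333) = 0.00001057
V_1 = [(0.1091)(0.001611) - (-0.001333)(0)]/D = 16.63 V
V_2 = [(0.007665)(0) - (0.1091)(-0.001333)]/D = 13.76 V
V_th = V_2 - V_3 = 13.76 - 0 = 13.76 V
Step 2 — R_th: zero the source — replace V1 by a short circuit (node 3 merges into node 0) — and find the resistance seen between A (node 2) and B (node 0).
Reduce the network between node 2 (A) and node 0 (B) by series/parallel combination:
  Rp1 = R1 ‖ R3 (parallel, both between nodes 0 and 1) = 1/(1/220 + 1/560) = 157.9 Ω
  Rs1 = R2 + Rp1 (series, joined only at node 1) = 750 + 157.9 = 907.9 Ω
  Rp2 = R4 ‖ Rs1 (parallel, both between nodes 0 and 2) = 1/(1/3600 + 1/907.9) = 725.1 Ω
R_th = 725.1 Ω

Final answer: V_th = 13.76 V, R_th = 725.1 Ω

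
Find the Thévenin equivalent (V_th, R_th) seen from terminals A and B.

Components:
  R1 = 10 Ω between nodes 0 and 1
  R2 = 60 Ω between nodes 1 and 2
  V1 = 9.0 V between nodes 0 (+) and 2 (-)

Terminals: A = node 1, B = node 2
Step 1 — V_th is the open-circuit voltage V_A - V_B (nothing connected across the terminals).
Nodal analysis, taking node 2 as the 0 V reference.
Source V1 fixes V_0 = 9 V.
KCL at each unknown node (sum of currents leaving = 0; resistances in Ω):
  Node 1: (V_1 - 9)/10 + (V_1 - 0)/60 = 0
Collecting terms: 0.1167 × V_1 = 0.9  =>  V_1 = 7.714 V
V_th = V_1 - V_2 = 7.714 - 0 = 7.714 V
Step 2 — R_th: zero the source — replace V1 by a short circuit (node 2 merges into node 0) — and find the resistance seen between A (node 1) and B (node 0).
Reduce the network between node 1 (A) and node 0 (B) by series/parallel combination:
  Rp1 = R1 ‖ R2 (parallel, both between nodes 0 and 1) = 1/(1/10 + 1/60) = 8.571 Ω
R_th = 8.571 Ω

Final answer: V_th = 7.714 V, R_th = 8.571 Ω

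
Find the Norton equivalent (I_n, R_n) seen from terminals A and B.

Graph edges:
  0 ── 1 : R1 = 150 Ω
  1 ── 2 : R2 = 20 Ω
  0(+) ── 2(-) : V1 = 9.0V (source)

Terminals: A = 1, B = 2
Find the Thévenin equivalent first; then I_n = V_th/R_th and R_n = R_th.
Step 1 — V_th is the open-circuit voltage V_A - V_B (nothing connected across the terminals).
Nodal analysis, taking node 2 as the 0 V reference.
Source V1 fixes V_0 = 9 V.
KCL at each unknown node (sum of currents leaving = 0; resistances in Ω):
  Node 1: (V_1 - 9)/150 + (V_1 - 0)/20 = 0
Collecting terms: 0.05667 × V_1 = 0.06  =>  V_1 = 1.059 V
V_th = V_1 - V_2 = 1.059 - 0 = 1.059 V
Step 2 — R_th: zero the source — replace V1 by a short circuit (node 2 merges into node 0) — and find the resistance seen between A (node 1) and B (node 0).
Reduce the network between node 1 (A) and node 0 (B) by series/parallel combination:
  Rp1 = R1 ‖ R2 (parallel, both between nodes 0 and 1) = 1/(1/150 + 1/20) = 17.65 Ω
R_th = 17.65 Ω
I_n = V_th/R_th = 1.059/17.65 = 0.06 A, and R_n = R_th = 17.65 Ω

Final answer: I_n = 0.06 A, R_n = 17.65 Ω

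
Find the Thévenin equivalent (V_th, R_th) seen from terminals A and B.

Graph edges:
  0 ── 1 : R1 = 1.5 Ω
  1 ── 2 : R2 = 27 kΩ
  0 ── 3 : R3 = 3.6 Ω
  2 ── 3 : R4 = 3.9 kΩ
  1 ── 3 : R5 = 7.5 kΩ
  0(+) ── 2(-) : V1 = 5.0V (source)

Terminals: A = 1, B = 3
Step 1 — V_th is the open-circuit voltage V_A - V_B (nothing connected across the terminals).
Nodal analysis, taking node 2 as the 0 V reference.
Source V1 fixes V_0 = 5 V.
KCL at each unknown node (sum of currents leaving = 0; resistances in Ω):
  Node 1: (V_1 - 5)/1.5 + (V_1 - 0)/27000 + (V_1 - V_3)/7500 = 0
  Node 3: (V_3 - 5)/3.6 + (V_3 - 0)/3900 + (V_3 - V_1)/7500 = 0
Collecting terms (coefficients in siemens):
  0.6668·V_1 - 0.0001333·V_3 = 3.333
  0.2782·V_3 - 0.0001333·V_1 = 1.389
Determinant D = (0.6668)(0.2782) - (-0.0001333)(-0.0001333) = 0.1855
V_1 = [(3.333)(0.2782) - (-0.0001333)(1.389)]/D = 5 V
V_3 = [(0.6668)(1.389) - (3.333)(-0.0001333)]/D = 4.995 V
V_th = V_1 - V_3 = 5 - 4.995 = 0.00433 V
Step 2 — R_th: zero the source — replace V1 by a short circuit (node 2 merges into node 0) — and find the resistance seen between A (node 1) and B (node 3).
Reduce the network between node 1 (A) and node 3 (B) by series/parallel combination:
  Rp1 = R1 ‖ R2 (parallel, both between nodes 0 and 1) = 1/(1/1.5 + 1/27000) = 1.5 Ω
  Rp2 = R3 ‖ R4 (parallel, both between nodes 0 and 3) = 1/(1/3.6 + 1/3900) = 3.597 Ω
  Rs1 = Rp1 + Rp2 (series, joined only at node 0) = 1.5 + 3.597 = 5.097 Ω
  Rp3 = R5 ‖ Rs1 (parallel, both between nodes 1 and 3) = 1/(1/7500 + 1/5.097) = 5.093 Ω
R_th = 5.093 Ω

Final answer: V_th = 0.00433 V, R_th = 5.093 Ω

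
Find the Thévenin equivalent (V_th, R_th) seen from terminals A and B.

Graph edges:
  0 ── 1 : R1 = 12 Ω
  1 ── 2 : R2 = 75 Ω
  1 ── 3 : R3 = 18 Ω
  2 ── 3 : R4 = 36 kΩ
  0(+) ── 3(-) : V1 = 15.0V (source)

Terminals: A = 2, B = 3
Step 1 — V_th is the open-circuit voltage V_A - V_B (nothing connected across the terminals).
Nodal analysis, taking node 3 as the 0 V reference.
Source V1 fixes V_0 = 15 V.
KCL at each unknown node (sum of currents leaving = 0; resistances in Ω):
  Node 1: (V_1 - 15)/12 + (V_1 - V_2)/75 + (V_1 - 0)/18 = 0
  Node 2: (V_2 - V_1)/75 + (V_2 - 0)/36000 = 0
Collecting terms (coefficients in siemens):
  0.1522·V_1 - 0.01333·V_2 = 1.25
  0.01336·V_2 - 0.01333·V_1 = 0
Determinant D = (0.1522)(0.01336) - (-0.01333)(-0.01333) = 0.001856
V_1 = [(1.25)(0.01336) - (-0.01333)(0)]/D = 8.998 V
V_2 = [(0.1522)(0) - (1.25)(-0.01333)]/D = 8.979 V
V_th = V_2 - V_3 = 8.979 - 0 = 8.979 V
Step 2 — R_th: zero the source — replace V1 by a short circuit (node 3 merges into node 0) — and find the resistance seen between A (node 2) and B (node 0).
Reduce the network between node 2 (A) and node 0 (B) by series/parallel combination:
  Rp1 = R1 ‖ R3 (parallel, both between nodes 0 and 1) = 1/(1/12 + 1/18) = 7.2 Ω
  Rs1 = R2 + Rp1 (series, joined only at node 1) = 75 + 7.2 = 82.2 Ω
  Rp2 = R4 ‖ Rs1 (parallel, both between nodes 0 and 2) = 1/(1/36000 + 1/82.2) = 82.01 Ω
R_th = 82.01 Ω

Final answer: V_th = 8.979 V, R_th = 82.01 Ω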